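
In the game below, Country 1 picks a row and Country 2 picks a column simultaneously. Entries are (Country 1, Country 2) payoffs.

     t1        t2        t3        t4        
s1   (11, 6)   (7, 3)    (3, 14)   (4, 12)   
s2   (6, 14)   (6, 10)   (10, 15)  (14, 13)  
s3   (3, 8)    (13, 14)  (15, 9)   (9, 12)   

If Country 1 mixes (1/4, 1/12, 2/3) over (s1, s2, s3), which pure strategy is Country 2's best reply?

t4

Compute Country 2's expected payoff from each pure strategy against the given mix.
t1: (1/4)·6 + (1/12)·14 + (2/3)·8 = 8
t2: (1/4)·3 + (1/12)·10 + (2/3)·14 = 131/12
t3: (1/4)·14 + (1/12)·15 + (2/3)·9 = 43/4
t4: (1/4)·12 + (1/12)·13 + (2/3)·12 = 145/12
Highest expected payoff is 145/12, from t4.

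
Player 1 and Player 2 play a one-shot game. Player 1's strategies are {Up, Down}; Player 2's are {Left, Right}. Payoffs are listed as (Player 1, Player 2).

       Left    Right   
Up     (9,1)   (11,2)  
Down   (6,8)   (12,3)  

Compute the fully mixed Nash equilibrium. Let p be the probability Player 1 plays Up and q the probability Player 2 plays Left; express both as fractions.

Each player's mixing probability is pinned down by making the *other* player indifferent.
Player 2 indifferent between Left and Right: p·1 + (1−p)·8 = p·2 + (1−p)·3 ⟹ 8 + (-7)p = 3 + (-1)p ⟹ p = 5/6.
Player 1 indifferent between Up and Down: q·9 + (1−q)·11 = q·6 + (1−q)·12 ⟹ 11 + (-2)q = 12 + (-6)q ⟹ q = 1/4.

p = 5/6, q = 1/4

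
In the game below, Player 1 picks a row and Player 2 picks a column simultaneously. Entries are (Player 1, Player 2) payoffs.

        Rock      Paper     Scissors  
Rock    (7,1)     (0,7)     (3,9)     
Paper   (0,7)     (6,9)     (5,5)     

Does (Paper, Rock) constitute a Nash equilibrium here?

Holding Player 2 at Rock: Player 1 gets 0 from Paper but could get 7 by switching to Rock. Player 1 has a profitable deviation.

No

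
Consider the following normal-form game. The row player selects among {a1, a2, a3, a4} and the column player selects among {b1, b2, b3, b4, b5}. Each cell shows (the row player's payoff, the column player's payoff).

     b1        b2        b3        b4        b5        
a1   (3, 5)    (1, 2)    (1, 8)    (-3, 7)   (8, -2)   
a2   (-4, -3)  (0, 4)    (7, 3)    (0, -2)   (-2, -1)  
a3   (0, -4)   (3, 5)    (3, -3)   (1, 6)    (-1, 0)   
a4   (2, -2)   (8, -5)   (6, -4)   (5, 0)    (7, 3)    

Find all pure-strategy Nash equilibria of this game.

Find each player's best response to every opponent strategy; NE are the intersections.
The row player's best responses — vs b1: a1 (payoff 3); vs b2: a4 (payoff 8); vs b3: a2 (payoff 7); vs b4: a4 (payoff 5); vs b5: a1 (payoff 8).
The column player's best responses — vs a1: b3 (payoff 8); vs a2: b2 (payoff 4); vs a3: b4 (payoff 6); vs a4: b5 (payoff 3).
No cell has both players best-responding. For instance, the row player's best reply to b4 is a4, but against a4 the column player prefers b5 over b4.

There is no pure-strategy Nash equilibrium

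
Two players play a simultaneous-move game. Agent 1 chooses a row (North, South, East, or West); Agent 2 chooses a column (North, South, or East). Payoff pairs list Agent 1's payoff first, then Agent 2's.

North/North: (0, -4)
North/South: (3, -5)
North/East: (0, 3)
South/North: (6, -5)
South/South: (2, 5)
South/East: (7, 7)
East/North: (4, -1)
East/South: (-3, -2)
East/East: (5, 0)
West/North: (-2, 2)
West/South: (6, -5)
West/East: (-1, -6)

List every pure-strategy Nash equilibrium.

(South, East)

A profile is a Nash equilibrium when each player is best-responding to the other.
Agent 1's best responses — vs North: South (payoff 6); vs South: West (payoff 6); vs East: South (payoff 7).
Agent 2's best responses — vs North: East (payoff 3); vs South: East (payoff 7); vs East: East (payoff 0); vs West: North (payoff 2).
The only mutual best response is (South, East); neither player gains by switching there.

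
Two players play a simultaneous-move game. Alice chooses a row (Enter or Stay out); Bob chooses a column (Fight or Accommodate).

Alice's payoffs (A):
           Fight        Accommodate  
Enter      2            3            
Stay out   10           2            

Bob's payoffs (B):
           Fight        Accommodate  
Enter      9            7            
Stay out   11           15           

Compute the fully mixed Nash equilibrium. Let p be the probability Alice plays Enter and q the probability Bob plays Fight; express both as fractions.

p = 2/3, q = 1/9

In a mixed NE each player is indifferent between their pure strategies, so the opponent's mix sets the indifference.
Bob indifferent between Fight and Accommodate: p·9 + (1−p)·11 = p·7 + (1−p)·15 ⟹ 11 + (-2)p = 15 + (-8)p ⟹ p = 2/3.
Alice indifferent between Enter and Stay out: q·2 + (1−q)·3 = q·10 + (1−q)·2 ⟹ 3 + (-1)q = 2 + 8q ⟹ q = 1/9.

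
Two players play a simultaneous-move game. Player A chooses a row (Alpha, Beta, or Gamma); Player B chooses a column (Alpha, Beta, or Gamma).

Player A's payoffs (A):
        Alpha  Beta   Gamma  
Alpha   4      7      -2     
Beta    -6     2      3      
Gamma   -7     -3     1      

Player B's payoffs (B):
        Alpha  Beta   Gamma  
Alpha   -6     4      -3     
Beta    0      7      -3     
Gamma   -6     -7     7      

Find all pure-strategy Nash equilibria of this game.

(Alpha, Beta)

A profile is a Nash equilibrium when each player is best-responding to the other.
Player A's best responses — vs Alpha: Alpha (payoff 4); vs Beta: Alpha (payoff 7); vs Gamma: Beta (payoff 3).
Player B's best responses — vs Alpha: Beta (payoff 4); vs Beta: Beta (payoff 7); vs Gamma: Gamma (payoff 7).
The only mutual best response is (Alpha, Beta); neither player gains by switching there.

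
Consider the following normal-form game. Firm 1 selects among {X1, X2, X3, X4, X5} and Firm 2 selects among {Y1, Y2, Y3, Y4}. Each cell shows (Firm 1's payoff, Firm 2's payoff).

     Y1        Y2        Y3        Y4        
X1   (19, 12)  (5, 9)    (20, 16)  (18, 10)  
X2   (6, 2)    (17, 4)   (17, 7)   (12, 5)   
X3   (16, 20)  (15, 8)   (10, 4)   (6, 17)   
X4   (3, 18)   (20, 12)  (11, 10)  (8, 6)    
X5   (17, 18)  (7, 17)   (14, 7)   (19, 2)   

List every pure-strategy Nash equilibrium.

(X1, Y3)

A profile is a Nash equilibrium when each player is best-responding to the other.
Firm 1's best responses — vs Y1: X1 (payoff 19); vs Y2: X4 (payoff 20); vs Y3: X1 (payoff 20); vs Y4: X5 (payoff 19).
Firm 2's best responses — vs X1: Y3 (payoff 16); vs X2: Y3 (payoff 7); vs X3: Y1 (payoff 20); vs X4: Y1 (payoff 18); vs X5: Y1 (payoff 18).
The only mutual best response is (X1, Y3); neither player gains by switching there.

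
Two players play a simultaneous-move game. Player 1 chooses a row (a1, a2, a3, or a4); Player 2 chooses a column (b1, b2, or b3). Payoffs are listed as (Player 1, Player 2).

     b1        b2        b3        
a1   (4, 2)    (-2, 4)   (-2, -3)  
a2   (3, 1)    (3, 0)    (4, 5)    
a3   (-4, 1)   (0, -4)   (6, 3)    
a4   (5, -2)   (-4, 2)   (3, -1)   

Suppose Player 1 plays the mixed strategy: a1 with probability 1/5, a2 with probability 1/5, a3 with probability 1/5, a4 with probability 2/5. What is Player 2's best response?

Compute Player 2's expected payoff from each pure strategy against the given mix.
b1: (1/5)·2 + (1/5)·1 + (1/5)·1 + (2/5)·(-2) = 0
b2: (1/5)·4 + (1/5)·0 + (1/5)·(-4) + (2/5)·2 = 4/5
b3: (1/5)·(-3) + (1/5)·5 + (1/5)·3 + (2/5)·(-1) = 3/5
Highest expected payoff is 4/5, from b2.

b2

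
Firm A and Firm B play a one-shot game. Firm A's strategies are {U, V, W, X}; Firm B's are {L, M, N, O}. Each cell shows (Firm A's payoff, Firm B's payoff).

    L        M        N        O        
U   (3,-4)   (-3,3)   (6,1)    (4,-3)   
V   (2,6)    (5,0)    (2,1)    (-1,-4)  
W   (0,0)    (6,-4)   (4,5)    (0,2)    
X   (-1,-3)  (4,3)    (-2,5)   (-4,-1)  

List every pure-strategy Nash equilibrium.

Find each player's best response to every opponent strategy; NE are the intersections.
Firm A's best responses — vs L: U (payoff 3); vs M: W (payoff 6); vs N: U (payoff 6); vs O: U (payoff 4).
Firm B's best responses — vs U: M (payoff 3); vs V: L (payoff 6); vs W: N (payoff 5); vs X: N (payoff 5).
No cell has both players best-responding. For instance, Firm A's best reply to M is W, but against W Firm B prefers N over M.

None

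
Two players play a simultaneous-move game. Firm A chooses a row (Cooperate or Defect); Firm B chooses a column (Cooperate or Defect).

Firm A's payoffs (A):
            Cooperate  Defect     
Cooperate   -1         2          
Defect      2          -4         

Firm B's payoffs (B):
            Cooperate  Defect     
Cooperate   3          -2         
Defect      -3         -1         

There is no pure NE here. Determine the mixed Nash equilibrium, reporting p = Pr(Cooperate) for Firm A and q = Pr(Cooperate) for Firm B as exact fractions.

Each player's mixing probability is pinned down by making the *other* player indifferent.
Firm B indifferent between Cooperate and Defect: p·3 + (1−p)·(-3) = p·(-2) + (1−p)·(-1) ⟹ (-3) + 6p = (-1) + (-1)p ⟹ p = 2/7.
Firm A indifferent between Cooperate and Defect: q·(-1) + (1−q)·2 = q·2 + (1−q)·(-4) ⟹ 2 + (-3)q = (-4) + 6q ⟹ q = 2/3.

p = 2/7, q = 2/3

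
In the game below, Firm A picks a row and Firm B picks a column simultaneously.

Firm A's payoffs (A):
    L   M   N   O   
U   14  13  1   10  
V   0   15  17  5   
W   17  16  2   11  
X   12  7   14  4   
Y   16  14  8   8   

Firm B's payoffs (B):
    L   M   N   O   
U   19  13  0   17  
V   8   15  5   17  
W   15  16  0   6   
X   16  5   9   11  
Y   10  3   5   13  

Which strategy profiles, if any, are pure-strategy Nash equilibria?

(W, M)

Check mutual best responses: a cell is a NE iff neither player can gain by unilaterally deviating.
Firm A's best responses — vs L: W (payoff 17); vs M: W (payoff 16); vs N: V (payoff 17); vs O: W (payoff 11).
Firm B's best responses — vs U: L (payoff 19); vs V: O (payoff 17); vs W: M (payoff 16); vs X: L (payoff 16); vs Y: O (payoff 13).
The only mutual best response is (W, M); neither player gains by switching there.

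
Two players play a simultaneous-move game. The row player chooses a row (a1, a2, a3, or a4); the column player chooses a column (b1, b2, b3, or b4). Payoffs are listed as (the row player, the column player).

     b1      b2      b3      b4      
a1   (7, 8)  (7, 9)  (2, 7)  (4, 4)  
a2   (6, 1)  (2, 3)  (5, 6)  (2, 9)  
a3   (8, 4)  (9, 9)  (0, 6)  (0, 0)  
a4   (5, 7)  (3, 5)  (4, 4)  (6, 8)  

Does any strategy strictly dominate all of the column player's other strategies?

Check whether one of the column player's strategies beats all alternatives regardless of what the opponent does.
b1 is not dominant: against a1, b2 gives 9 > 8.
b2 is not dominant: against a2, b3 gives 6 > 3.
b3 is not dominant: against a1, b1 gives 8 > 7.
b4 is not dominant: against a1, b1 gives 8 > 4.
No single strategy is best against every opponent action.

None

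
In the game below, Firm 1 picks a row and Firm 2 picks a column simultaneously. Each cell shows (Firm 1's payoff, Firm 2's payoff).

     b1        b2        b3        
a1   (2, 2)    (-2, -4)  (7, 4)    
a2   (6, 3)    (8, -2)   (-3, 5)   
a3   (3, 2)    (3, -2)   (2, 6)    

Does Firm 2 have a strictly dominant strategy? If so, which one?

Check whether one of Firm 2's strategies beats all alternatives regardless of what the opponent does.
b3 strictly dominates: vs a1: 4 > each of {2, -4}; vs a2: 5 > each of {3, -2}; vs a3: 6 > each of {2, -2}.

b3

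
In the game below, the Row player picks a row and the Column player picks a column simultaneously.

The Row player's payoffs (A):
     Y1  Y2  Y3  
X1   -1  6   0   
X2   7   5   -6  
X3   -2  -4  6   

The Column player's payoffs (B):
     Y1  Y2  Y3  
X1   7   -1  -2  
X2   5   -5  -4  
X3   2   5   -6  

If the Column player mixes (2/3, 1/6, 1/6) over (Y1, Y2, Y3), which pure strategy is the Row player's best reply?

X2

The Row player's best reply maximizes expected payoff against the mix.
X1: (2/3)·(-1) + (1/6)·6 + (1/6)·0 = 1/3
X2: (2/3)·7 + (1/6)·5 + (1/6)·(-6) = 9/2
X3: (2/3)·(-2) + (1/6)·(-4) + (1/6)·6 = -1
Highest expected payoff is 9/2, from X2.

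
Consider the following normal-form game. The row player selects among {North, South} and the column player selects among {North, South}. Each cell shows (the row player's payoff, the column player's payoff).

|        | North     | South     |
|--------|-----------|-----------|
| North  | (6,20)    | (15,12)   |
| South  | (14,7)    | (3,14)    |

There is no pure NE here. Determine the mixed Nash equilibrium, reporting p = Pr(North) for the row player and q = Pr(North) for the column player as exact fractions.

p = 7/15, q = 3/5

In a mixed NE each player is indifferent between their pure strategies, so the opponent's mix sets the indifference.
The column player indifferent between North and South: p·20 + (1−p)·7 = p·12 + (1−p)·14 ⟹ 7 + 13p = 14 + (-2)p ⟹ p = 7/15.
The row player indifferent between North and South: q·6 + (1−q)·15 = q·14 + (1−q)·3 ⟹ 15 + (-9)q = 3 + 11q ⟹ q = 3/5.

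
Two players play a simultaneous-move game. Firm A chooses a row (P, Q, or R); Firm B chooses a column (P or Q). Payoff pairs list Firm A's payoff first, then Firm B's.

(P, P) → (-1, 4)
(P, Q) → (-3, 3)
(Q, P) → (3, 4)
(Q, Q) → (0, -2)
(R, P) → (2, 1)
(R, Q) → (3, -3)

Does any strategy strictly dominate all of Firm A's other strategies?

No strictly dominant strategy

Check whether one of Firm A's strategies beats all alternatives regardless of what the opponent does.
P is not dominant: against P, Q gives 3 > -1.
Q is not dominant: against Q, R gives 3 > 0.
R is not dominant: against P, Q gives 3 > 2.
No single strategy is best against every opponent action.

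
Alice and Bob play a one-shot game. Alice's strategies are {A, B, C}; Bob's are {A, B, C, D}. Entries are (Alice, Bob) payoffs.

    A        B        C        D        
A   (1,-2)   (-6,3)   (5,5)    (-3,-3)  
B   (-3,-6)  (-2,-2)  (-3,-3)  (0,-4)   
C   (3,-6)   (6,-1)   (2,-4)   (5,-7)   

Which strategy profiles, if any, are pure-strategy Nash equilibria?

(A, C) and (C, B)

A profile is a Nash equilibrium when each player is best-responding to the other.
Alice's best responses — vs A: C (payoff 3); vs B: C (payoff 6); vs C: A (payoff 5); vs D: C (payoff 5).
Bob's best responses — vs A: C (payoff 5); vs B: B (payoff -2); vs C: B (payoff -1).
Mutual best responses occur at (A, C) and (C, B); at each, neither player gains by switching.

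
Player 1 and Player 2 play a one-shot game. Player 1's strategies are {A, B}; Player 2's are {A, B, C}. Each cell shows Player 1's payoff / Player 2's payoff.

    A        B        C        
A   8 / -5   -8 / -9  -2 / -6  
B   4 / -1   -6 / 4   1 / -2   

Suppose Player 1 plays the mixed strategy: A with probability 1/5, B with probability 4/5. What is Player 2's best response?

Compute Player 2's expected payoff from each pure strategy against the given mix.
A: (1/5)·(-5) + (4/5)·(-1) = -9/5
B: (1/5)·(-9) + (4/5)·4 = 7/5
C: (1/5)·(-6) + (4/5)·(-2) = -14/5
Highest expected payoff is 7/5, from B.

B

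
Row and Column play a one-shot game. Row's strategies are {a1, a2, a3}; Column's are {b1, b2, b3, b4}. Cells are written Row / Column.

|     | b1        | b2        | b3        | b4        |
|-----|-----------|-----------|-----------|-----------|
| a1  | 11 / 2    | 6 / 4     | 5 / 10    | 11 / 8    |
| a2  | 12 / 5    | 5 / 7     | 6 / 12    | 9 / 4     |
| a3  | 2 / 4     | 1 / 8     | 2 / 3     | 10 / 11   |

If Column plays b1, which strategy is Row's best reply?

With Column fixed at b1, Row's payoffs are: a1 → 11, a2 → 12, a3 → 2.
The maximum is 12, achieved by a2.

a2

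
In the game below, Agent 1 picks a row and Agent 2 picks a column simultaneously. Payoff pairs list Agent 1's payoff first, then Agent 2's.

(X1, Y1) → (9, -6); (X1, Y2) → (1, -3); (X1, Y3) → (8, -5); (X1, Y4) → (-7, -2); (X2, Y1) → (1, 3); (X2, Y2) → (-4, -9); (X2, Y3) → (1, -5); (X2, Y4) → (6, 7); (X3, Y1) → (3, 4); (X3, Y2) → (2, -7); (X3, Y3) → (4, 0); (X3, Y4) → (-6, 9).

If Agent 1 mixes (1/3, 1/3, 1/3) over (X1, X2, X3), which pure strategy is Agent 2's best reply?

Y4

Agent 2's best reply maximizes expected payoff against the mix.
Y1: (1/3)·(-6) + (1/3)·3 + (1/3)·4 = 1/3
Y2: (1/3)·(-3) + (1/3)·(-9) + (1/3)·(-7) = -19/3
Y3: (1/3)·(-5) + (1/3)·(-5) + (1/3)·0 = -10/3
Y4: (1/3)·(-2) + (1/3)·7 + (1/3)·9 = 14/3
Highest expected payoff is 14/3, from Y4.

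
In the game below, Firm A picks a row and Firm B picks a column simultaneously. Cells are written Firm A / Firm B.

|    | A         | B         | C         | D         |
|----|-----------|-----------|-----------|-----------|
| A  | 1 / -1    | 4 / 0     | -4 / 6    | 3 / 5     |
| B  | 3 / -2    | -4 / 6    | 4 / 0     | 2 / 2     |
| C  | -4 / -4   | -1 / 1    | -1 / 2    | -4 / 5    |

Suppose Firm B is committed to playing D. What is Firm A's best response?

A

With Firm B fixed at D, Firm A's payoffs are: A → 3, B → 2, C → -4.
The maximum is 3, achieved by A.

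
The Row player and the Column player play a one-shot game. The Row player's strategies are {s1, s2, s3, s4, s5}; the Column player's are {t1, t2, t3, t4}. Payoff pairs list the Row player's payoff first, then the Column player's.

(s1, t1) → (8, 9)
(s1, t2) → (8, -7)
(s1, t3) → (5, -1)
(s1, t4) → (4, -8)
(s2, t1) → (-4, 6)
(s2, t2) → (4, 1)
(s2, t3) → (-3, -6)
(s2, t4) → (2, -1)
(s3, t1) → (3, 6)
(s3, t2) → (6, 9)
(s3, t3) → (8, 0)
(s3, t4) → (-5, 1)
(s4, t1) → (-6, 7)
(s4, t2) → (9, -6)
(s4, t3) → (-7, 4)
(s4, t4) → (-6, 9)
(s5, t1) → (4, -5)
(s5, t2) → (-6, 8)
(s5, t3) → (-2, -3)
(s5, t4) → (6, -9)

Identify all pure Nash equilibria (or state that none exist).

(s1, t1)

A profile is a Nash equilibrium when each player is best-responding to the other.
The Row player's best responses — vs t1: s1 (payoff 8); vs t2: s4 (payoff 9); vs t3: s3 (payoff 8); vs t4: s5 (payoff 6).
The Column player's best responses — vs s1: t1 (payoff 9); vs s2: t1 (payoff 6); vs s3: t2 (payoff 9); vs s4: t4 (payoff 9); vs s5: t2 (payoff 8).
The only mutual best response is (s1, t1); neither player gains by switching there.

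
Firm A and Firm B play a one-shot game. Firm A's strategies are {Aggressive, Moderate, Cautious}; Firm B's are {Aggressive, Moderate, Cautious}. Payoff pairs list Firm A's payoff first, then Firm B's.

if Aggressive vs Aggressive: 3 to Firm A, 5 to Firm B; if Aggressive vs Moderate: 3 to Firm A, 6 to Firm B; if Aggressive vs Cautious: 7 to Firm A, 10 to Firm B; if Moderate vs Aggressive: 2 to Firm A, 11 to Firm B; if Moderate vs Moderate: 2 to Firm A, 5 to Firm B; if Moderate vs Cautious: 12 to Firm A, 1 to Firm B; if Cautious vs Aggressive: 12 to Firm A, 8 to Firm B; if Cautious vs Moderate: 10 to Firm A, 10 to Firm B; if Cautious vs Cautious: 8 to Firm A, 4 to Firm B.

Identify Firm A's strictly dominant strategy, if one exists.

No strictly dominant strategy

Check whether one of Firm A's strategies beats all alternatives regardless of what the opponent does.
Aggressive is not dominant: against Aggressive, Cautious gives 12 > 3.
Moderate is not dominant: against Aggressive, Aggressive gives 3 > 2.
Cautious is not dominant: against Cautious, Moderate gives 12 > 8.
No single strategy is best against every opponent action.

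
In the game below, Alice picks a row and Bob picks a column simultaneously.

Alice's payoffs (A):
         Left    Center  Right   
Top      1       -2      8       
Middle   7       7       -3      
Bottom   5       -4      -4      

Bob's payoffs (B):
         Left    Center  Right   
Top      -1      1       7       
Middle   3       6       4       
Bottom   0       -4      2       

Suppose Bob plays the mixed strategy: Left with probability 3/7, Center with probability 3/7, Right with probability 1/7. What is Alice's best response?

Alice's best reply maximizes expected payoff against the mix.
Top: (3/7)·1 + (3/7)·(-2) + (1/7)·8 = 5/7
Middle: (3/7)·7 + (3/7)·7 + (1/7)·(-3) = 39/7
Bottom: (3/7)·5 + (3/7)·(-4) + (1/7)·(-4) = -1/7
Highest expected payoff is 39/7, from Middle.

Middle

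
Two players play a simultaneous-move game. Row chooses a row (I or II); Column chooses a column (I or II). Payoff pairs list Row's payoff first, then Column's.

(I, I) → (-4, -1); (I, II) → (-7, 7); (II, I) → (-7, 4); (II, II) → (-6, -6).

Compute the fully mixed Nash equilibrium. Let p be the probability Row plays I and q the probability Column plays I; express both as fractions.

In a mixed NE each player is indifferent between their pure strategies, so the opponent's mix sets the indifference.
Column indifferent between I and II: p·(-1) + (1−p)·4 = p·7 + (1−p)·(-6) ⟹ 4 + (-5)p = (-6) + 13p ⟹ p = 5/9.
Row indifferent between I and II: q·(-4) + (1−q)·(-7) = q·(-7) + (1−q)·(-6) ⟹ (-7) + 3q = (-6) + (-1)q ⟹ q = 1/4.

p = 5/9, q = 1/4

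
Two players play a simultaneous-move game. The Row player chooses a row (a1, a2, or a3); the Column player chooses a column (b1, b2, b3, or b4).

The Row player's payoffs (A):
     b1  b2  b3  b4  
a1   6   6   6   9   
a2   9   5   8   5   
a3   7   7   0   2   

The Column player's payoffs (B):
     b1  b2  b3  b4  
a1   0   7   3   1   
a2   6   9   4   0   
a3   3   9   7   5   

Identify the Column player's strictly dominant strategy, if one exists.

b2

A strategy is strictly dominant if it gives the Column player a strictly higher payoff than every other strategy, against every choice by the opponent.
b2 strictly dominates: vs a1: 7 > each of {0, 3, 1}; vs a2: 9 > each of {6, 4, 0}; vs a3: 9 > each of {3, 7, 5}.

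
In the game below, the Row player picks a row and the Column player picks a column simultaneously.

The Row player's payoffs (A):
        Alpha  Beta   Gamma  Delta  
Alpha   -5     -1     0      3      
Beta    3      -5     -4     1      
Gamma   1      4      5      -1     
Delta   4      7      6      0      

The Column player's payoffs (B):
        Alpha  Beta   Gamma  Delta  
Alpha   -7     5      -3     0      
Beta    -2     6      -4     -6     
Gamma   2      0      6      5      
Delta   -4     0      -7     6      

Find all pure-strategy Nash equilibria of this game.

Check mutual best responses: a cell is a NE iff neither player can gain by unilaterally deviating.
The Row player's best responses — vs Alpha: Delta (payoff 4); vs Beta: Delta (payoff 7); vs Gamma: Delta (payoff 6); vs Delta: Alpha (payoff 3).
The Column player's best responses — vs Alpha: Beta (payoff 5); vs Beta: Beta (payoff 6); vs Gamma: Gamma (payoff 6); vs Delta: Delta (payoff 6).
No cell has both players best-responding. For instance, the Row player's best reply to Alpha is Delta, but against Delta the Column player prefers Delta over Alpha.

None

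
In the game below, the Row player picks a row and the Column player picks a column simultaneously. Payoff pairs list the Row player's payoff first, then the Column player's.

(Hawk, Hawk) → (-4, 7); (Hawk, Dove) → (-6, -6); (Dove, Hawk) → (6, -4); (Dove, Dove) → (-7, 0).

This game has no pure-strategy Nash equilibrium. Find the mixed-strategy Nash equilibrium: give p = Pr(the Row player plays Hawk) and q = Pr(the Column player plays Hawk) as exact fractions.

p = 4/17, q = 1/11

In a mixed NE each player is indifferent between their pure strategies, so the opponent's mix sets the indifference.
The Column player indifferent between Hawk and Dove: p·7 + (1−p)·(-4) = p·(-6) + (1−p)·0 ⟹ (-4) + 11p = 0 + (-6)p ⟹ p = 4/17.
The Row player indifferent between Hawk and Dove: q·(-4) + (1−q)·(-6) = q·6 + (1−q)·(-7) ⟹ (-6) + 2q = (-7) + 13q ⟹ q = 1/11.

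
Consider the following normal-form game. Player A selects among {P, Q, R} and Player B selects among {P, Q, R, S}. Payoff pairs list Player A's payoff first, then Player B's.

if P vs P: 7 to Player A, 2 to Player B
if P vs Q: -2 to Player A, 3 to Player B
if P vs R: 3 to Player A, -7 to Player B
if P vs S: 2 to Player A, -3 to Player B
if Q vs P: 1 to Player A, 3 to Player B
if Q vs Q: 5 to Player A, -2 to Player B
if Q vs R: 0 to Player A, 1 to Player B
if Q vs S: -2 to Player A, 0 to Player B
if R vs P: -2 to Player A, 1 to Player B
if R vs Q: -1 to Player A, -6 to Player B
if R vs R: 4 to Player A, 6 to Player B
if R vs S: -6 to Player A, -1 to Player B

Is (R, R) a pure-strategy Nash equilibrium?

Yes

Holding Player B at R: Player A gets 4 from R, versus 3 from P, 0 from Q. No profitable deviation for Player A.
Holding Player A at R: Player B gets 6 from R, versus 1 from P, -6 from Q, -1 from S. No profitable deviation for Player B either.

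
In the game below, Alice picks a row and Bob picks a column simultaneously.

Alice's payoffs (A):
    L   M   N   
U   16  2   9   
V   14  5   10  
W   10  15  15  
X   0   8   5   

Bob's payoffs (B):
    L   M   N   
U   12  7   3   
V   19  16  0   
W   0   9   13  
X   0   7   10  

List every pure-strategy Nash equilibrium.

Check mutual best responses: a cell is a NE iff neither player can gain by unilaterally deviating.
Alice's best responses — vs L: U (payoff 16); vs M: W (payoff 15); vs N: W (payoff 15).
Bob's best responses — vs U: L (payoff 12); vs V: L (payoff 19); vs W: N (payoff 13); vs X: N (payoff 10).
Mutual best responses occur at (U, L) and (W, N); at each, neither player gains by switching.

(U, L) and (W, N)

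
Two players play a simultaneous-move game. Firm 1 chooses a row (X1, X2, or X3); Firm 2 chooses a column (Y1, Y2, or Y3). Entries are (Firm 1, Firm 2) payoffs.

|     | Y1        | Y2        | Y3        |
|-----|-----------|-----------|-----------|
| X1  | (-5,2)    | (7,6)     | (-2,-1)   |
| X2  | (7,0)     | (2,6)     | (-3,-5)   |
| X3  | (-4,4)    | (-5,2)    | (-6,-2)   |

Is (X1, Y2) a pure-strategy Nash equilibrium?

Yes

Holding Firm 2 at Y2: Firm 1 gets 7 from X1, versus 2 from X2, -5 from X3. No profitable deviation for Firm 1.
Holding Firm 1 at X1: Firm 2 gets 6 from Y2, versus 2 from Y1, -1 from Y3. No profitable deviation for Firm 2 either.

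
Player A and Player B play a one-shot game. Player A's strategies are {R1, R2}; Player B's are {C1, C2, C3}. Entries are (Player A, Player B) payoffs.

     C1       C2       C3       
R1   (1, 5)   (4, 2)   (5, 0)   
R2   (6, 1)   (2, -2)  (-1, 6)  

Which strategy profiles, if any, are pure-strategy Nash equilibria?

None

Check mutual best responses: a cell is a NE iff neither player can gain by unilaterally deviating.
Player A's best responses — vs C1: R2 (payoff 6); vs C2: R1 (payoff 4); vs C3: R1 (payoff 5).
Player B's best responses — vs R1: C1 (payoff 5); vs R2: C3 (payoff 6).
No cell has both players best-responding. For instance, Player A's best reply to C2 is R1, but against R1 Player B prefers C1 over C2.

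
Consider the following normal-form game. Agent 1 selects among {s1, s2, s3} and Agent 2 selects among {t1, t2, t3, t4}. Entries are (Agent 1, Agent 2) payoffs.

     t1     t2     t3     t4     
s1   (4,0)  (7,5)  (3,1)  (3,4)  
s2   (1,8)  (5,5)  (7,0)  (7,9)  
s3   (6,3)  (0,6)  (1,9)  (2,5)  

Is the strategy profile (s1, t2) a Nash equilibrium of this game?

Holding Agent 2 at t2: Agent 1 gets 7 from s1, versus 5 from s2, 0 from s3. No profitable deviation for Agent 1.
Holding Agent 1 at s1: Agent 2 gets 5 from t2, versus 0 from t1, 1 from t3, 4 from t4. No profitable deviation for Agent 2 either.

Yes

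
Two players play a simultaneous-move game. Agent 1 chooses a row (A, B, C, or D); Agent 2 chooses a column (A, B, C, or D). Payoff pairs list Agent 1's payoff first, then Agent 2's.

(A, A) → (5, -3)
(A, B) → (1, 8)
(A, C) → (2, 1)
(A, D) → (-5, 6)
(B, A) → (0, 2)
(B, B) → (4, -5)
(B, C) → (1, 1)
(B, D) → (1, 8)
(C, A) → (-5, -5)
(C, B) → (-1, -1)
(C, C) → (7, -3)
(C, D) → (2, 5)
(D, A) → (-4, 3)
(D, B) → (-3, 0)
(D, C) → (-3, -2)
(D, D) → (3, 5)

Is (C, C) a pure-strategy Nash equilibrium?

No

Holding Agent 2 at C: Agent 1 gets 7 from C, versus 2 from A, 1 from B, -3 from D. No profitable deviation for Agent 1.
Holding Agent 1 at C: Agent 2 gets -3 from C but could get 5 by switching to D. Agent 2 has a profitable deviation.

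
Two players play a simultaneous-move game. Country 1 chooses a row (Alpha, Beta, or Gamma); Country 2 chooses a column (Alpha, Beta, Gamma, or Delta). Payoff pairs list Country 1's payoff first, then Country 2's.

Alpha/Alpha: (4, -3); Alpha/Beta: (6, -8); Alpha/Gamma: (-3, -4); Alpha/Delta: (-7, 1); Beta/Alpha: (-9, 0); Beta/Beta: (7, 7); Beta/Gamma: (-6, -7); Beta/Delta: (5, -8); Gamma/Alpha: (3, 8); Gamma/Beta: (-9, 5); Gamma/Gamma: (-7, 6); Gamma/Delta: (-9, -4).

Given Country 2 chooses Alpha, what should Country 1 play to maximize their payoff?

Alpha

With Country 2 fixed at Alpha, Country 1's payoffs are: Alpha → 4, Beta → -9, Gamma → 3.
The maximum is 4, achieved by Alpha.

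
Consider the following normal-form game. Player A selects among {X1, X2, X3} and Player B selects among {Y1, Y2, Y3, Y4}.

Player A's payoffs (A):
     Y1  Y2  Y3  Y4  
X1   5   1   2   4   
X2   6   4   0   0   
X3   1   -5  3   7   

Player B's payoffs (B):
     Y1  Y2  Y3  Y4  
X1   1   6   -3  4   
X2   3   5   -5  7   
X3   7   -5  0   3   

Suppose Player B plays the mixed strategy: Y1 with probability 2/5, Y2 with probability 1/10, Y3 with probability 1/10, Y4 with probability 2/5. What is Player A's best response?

Player A's best reply maximizes expected payoff against the mix.
X1: (2/5)·5 + (1/10)·1 + (1/10)·2 + (2/5)·4 = 39/10
X2: (2/5)·6 + (1/10)·4 + (1/10)·0 + (2/5)·0 = 14/5
X3: (2/5)·1 + (1/10)·(-5) + (1/10)·3 + (2/5)·7 = 3
Highest expected payoff is 39/10, from X1.

X1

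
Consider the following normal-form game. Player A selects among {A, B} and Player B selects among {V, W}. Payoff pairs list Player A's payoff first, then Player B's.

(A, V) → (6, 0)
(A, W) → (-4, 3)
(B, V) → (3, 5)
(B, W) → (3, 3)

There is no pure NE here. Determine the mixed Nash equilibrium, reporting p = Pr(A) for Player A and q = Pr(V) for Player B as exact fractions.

In a mixed NE each player is indifferent between their pure strategies, so the opponent's mix sets the indifference.
Player B indifferent between V and W: p·0 + (1−p)·5 = p·3 + (1−p)·3 ⟹ 5 + (-5)p = 3 + 0p ⟹ p = 2/5.
Player A indifferent between A and B: q·6 + (1−q)·(-4) = q·3 + (1−q)·3 ⟹ (-4) + 10q = 3 + 0q ⟹ q = 7/10.

p = 2/5, q = 7/10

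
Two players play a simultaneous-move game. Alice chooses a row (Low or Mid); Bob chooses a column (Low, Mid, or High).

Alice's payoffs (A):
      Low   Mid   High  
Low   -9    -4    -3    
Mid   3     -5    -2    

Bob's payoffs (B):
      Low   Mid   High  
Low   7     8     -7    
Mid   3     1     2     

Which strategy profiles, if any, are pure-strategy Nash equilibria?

Check mutual best responses: a cell is a NE iff neither player can gain by unilaterally deviating.
Alice's best responses — vs Low: Mid (payoff 3); vs Mid: Low (payoff -4); vs High: Mid (payoff -2).
Bob's best responses — vs Low: Mid (payoff 8); vs Mid: Low (payoff 3).
Mutual best responses occur at (Low, Mid) and (Mid, Low); at each, neither player gains by switching.

(Low, Mid) and (Mid, Low)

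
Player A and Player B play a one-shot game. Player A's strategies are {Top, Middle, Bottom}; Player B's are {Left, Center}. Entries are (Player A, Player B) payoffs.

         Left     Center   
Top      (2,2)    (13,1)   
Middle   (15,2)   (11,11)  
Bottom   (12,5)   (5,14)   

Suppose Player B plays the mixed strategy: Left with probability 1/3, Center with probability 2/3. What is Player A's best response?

Player A's best reply maximizes expected payoff against the mix.
Top: (1/3)·2 + (2/3)·13 = 28/3
Middle: (1/3)·15 + (2/3)·11 = 37/3
Bottom: (1/3)·12 + (2/3)·5 = 22/3
Highest expected payoff is 37/3, from Middle.

Middle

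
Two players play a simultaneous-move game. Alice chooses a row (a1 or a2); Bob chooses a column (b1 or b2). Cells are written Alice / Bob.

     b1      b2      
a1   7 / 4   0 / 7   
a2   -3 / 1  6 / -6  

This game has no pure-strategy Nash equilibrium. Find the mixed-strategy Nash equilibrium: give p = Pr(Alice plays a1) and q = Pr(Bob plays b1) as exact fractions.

p = 7/10, q = 3/8

In a mixed NE each player is indifferent between their pure strategies, so the opponent's mix sets the indifference.
Bob indifferent between b1 and b2: p·4 + (1−p)·1 = p·7 + (1−p)·(-6) ⟹ 1 + 3p = (-6) + 13p ⟹ p = 7/10.
Alice indifferent between a1 and a2: q·7 + (1−q)·0 = q·(-3) + (1−q)·6 ⟹ 0 + 7q = 6 + (-9)q ⟹ q = 3/8.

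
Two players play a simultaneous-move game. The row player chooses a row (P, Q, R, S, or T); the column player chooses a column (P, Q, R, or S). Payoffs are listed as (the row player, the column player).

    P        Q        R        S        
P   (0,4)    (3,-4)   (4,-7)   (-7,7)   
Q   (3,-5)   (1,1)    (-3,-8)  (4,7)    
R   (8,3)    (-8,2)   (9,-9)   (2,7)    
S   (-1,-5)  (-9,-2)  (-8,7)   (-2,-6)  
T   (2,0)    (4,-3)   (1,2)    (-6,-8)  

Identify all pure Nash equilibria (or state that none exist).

(Q, S)

Find each player's best response to every opponent strategy; NE are the intersections.
The row player's best responses — vs P: R (payoff 8); vs Q: T (payoff 4); vs R: R (payoff 9); vs S: Q (payoff 4).
The column player's best responses — vs P: S (payoff 7); vs Q: S (payoff 7); vs R: S (payoff 7); vs S: R (payoff 7); vs T: R (payoff 2).
The only mutual best response is (Q, S); neither player gains by switching there.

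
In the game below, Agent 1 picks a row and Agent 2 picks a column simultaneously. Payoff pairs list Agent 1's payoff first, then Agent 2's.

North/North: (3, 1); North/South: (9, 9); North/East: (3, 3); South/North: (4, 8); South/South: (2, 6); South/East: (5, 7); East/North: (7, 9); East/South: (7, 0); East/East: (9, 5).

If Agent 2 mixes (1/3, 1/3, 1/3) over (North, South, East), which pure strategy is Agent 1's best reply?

Agent 1's best reply maximizes expected payoff against the mix.
North: (1/3)·3 + (1/3)·9 + (1/3)·3 = 5
South: (1/3)·4 + (1/3)·2 + (1/3)·5 = 11/3
East: (1/3)·7 + (1/3)·7 + (1/3)·9 = 23/3
Highest expected payoff is 23/3, from East.

East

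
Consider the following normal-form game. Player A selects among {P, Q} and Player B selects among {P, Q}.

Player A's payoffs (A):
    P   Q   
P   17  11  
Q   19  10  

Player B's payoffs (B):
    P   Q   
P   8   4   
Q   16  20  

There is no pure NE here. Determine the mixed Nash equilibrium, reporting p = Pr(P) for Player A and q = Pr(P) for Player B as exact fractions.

p = 1/2, q = 1/3

In a mixed NE each player is indifferent between their pure strategies, so the opponent's mix sets the indifference.
Player B indifferent between P and Q: p·8 + (1−p)·16 = p·4 + (1−p)·20 ⟹ 16 + (-8)p = 20 + (-16)p ⟹ p = 1/2.
Player A indifferent between P and Q: q·17 + (1−q)·11 = q·19 + (1−q)·10 ⟹ 11 + 6q = 10 + 9q ⟹ q = 1/3.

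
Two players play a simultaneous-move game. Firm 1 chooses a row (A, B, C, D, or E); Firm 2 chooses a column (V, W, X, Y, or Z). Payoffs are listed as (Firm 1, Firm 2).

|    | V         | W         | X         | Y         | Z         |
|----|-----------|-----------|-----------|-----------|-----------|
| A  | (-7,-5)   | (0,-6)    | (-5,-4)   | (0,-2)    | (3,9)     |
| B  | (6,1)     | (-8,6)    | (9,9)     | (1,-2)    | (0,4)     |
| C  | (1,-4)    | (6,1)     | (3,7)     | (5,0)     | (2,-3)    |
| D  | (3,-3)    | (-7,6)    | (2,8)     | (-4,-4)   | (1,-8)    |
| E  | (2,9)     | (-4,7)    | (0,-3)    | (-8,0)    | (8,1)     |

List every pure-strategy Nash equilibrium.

A profile is a Nash equilibrium when each player is best-responding to the other.
Firm 1's best responses — vs V: B (payoff 6); vs W: C (payoff 6); vs X: B (payoff 9); vs Y: C (payoff 5); vs Z: E (payoff 8).
Firm 2's best responses — vs A: Z (payoff 9); vs B: X (payoff 9); vs C: X (payoff 7); vs D: X (payoff 8); vs E: V (payoff 9).
The only mutual best response is (B, X); neither player gains by switching there.

(B, X)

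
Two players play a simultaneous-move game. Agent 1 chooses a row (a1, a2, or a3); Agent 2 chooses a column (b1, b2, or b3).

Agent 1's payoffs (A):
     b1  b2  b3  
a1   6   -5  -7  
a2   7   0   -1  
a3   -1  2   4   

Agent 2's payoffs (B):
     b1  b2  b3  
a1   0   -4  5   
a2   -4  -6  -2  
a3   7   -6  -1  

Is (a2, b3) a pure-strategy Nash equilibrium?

No

Holding Agent 2 at b3: Agent 1 gets -1 from a2 but could get 4 by switching to a3. Agent 1 has a profitable deviation.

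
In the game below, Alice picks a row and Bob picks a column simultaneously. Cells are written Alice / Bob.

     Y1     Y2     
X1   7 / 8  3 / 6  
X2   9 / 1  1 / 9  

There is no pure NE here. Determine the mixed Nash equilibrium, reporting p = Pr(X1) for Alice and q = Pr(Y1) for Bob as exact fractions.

Each player's mixing probability is pinned down by making the *other* player indifferent.
Bob indifferent between Y1 and Y2: p·8 + (1−p)·1 = p·6 + (1−p)·9 ⟹ 1 + 7p = 9 + (-3)p ⟹ p = 4/5.
Alice indifferent between X1 and X2: q·7 + (1−q)·3 = q·9 + (1−q)·1 ⟹ 3 + 4q = 1 + 8q ⟹ q = 1/2.

p = 4/5, q = 1/2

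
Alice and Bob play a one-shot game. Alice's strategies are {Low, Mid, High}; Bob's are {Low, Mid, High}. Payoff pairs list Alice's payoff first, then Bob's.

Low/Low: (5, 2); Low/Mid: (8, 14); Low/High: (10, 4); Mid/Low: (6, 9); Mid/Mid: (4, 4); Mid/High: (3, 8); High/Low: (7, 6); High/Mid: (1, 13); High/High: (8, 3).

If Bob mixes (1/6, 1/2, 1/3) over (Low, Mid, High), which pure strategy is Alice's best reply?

Low

Compute Alice's expected payoff from each pure strategy against the given mix.
Low: (1/6)·5 + (1/2)·8 + (1/3)·10 = 49/6
Mid: (1/6)·6 + (1/2)·4 + (1/3)·3 = 4
High: (1/6)·7 + (1/2)·1 + (1/3)·8 = 13/3
Highest expected payoff is 49/6, from Low.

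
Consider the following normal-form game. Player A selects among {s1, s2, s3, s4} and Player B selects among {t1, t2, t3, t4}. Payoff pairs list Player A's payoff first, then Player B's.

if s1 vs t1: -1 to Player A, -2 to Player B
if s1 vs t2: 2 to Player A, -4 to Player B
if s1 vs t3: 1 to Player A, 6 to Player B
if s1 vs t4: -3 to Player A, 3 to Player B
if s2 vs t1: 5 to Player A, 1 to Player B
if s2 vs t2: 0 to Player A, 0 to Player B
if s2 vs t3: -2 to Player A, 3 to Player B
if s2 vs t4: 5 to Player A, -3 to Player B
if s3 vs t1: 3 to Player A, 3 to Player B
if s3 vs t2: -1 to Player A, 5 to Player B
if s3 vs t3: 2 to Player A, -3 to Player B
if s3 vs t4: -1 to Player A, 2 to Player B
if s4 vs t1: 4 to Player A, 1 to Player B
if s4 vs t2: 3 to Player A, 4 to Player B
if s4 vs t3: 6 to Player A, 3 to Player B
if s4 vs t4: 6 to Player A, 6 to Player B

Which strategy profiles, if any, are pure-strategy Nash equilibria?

Check mutual best responses: a cell is a NE iff neither player can gain by unilaterally deviating.
Player A's best responses — vs t1: s2 (payoff 5); vs t2: s4 (payoff 3); vs t3: s4 (payoff 6); vs t4: s4 (payoff 6).
Player B's best responses — vs s1: t3 (payoff 6); vs s2: t3 (payoff 3); vs s3: t2 (payoff 5); vs s4: t4 (payoff 6).
The only mutual best response is (s4, t4); neither player gains by switching there.

(s4, t4)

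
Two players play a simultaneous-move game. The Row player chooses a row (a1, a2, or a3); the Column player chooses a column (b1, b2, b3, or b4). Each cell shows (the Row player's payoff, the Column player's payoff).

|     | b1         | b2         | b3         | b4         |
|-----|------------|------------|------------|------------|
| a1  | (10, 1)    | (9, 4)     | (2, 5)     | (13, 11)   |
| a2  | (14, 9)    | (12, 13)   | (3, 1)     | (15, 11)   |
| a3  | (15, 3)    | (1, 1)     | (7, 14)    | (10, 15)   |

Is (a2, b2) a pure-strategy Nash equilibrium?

Yes

Holding the Column player at b2: the Row player gets 12 from a2, versus 9 from a1, 1 from a3. No profitable deviation for the Row player.
Holding the Row player at a2: the Column player gets 13 from b2, versus 9 from b1, 1 from b3, 11 from b4. No profitable deviation for the Column player either.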